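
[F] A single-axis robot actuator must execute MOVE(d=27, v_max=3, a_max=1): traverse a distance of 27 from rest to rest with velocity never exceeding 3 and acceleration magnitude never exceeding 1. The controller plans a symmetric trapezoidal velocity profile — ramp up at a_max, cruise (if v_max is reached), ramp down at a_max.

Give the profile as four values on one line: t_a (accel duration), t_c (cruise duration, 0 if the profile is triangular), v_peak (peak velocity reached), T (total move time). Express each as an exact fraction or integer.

(v_max)²/a_max = 3²/1 = 9
27 ≥ 9 ⇒ cruise phase
t_a = 3/1 = 3; v_peak = 3
d_cruise = 27 − 9 = 18; t_c = 18/3 = 6
T = 2·3 + 6 = 12

t_a=3 t_c=6 v_peak=3 T=12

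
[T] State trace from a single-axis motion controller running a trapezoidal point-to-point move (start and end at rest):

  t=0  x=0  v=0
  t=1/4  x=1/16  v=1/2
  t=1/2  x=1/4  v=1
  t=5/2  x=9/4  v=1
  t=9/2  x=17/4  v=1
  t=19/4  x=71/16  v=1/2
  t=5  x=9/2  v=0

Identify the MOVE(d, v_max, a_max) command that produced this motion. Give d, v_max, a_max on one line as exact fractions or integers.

d=9/2 v_max=1 a_max=2

final state: t=5, x=9/2, v=0 → d = 9/2
a_max = (1/2−0)/(1/4−0) = 2
max v = 1 over t∈[1/2,9/2] → v_max = 1
check: 1·(1/2+4) = 9/2 ✓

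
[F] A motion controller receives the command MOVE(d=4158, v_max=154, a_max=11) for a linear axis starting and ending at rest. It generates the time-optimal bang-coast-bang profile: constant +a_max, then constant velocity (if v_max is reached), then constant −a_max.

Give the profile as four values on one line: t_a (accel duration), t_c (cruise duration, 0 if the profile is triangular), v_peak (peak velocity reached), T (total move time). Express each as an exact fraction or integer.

t_a=14 t_c=13 v_peak=154 T=41

vₘ²/aₘ = 154²/11 = 2156
4158 ≥ 2156 → trapezoidal
t_a = 154/11 = 14; v_peak = 154
d_cruise = 4158 − 2156 = 2002; t_c = 2002/154 = 13
T = 2·14 + 13 = 41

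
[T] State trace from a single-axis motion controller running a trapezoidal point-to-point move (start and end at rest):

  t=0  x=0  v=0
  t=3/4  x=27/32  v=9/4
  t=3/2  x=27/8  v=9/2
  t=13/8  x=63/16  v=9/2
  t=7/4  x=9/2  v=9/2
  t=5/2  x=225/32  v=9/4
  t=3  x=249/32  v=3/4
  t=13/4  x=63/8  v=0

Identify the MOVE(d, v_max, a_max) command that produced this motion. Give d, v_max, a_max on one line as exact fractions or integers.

d=63/8 v_max=9/2 a_max=3

final state: t=13/4, x=63/8, v=0 → d = 63/8
a_max = (9/4−0)/(3/4−0) = 3
max v = 9/2 over t∈[3/2,7/4] → v_max = 9/2
check: 9/2·(3/2+1/4) = 63/8 ✓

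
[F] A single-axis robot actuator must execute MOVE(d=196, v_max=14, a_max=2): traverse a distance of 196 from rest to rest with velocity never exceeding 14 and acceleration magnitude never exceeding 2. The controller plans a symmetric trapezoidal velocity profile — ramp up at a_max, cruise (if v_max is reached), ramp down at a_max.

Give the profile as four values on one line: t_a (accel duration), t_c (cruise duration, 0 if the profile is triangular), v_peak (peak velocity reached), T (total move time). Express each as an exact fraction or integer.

v_max²/a_max = 14²/2 = 98
196 ≥ 98 so v_max reached
t_a = 14/2 = 7; v_peak = 14
d_cruise = 196 − 98 = 98; t_c = 98/14 = 7
T = 2·7 + 7 = 21

t_a=7 t_c=7 v_peak=14 T=21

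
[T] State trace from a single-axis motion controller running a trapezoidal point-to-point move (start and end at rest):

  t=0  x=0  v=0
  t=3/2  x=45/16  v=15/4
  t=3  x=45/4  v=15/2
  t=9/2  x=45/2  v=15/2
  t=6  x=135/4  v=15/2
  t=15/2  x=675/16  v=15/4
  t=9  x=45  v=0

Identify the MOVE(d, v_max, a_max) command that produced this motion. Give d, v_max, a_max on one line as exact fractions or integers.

d=45 v_max=15/2 a_max=5/2

final state: t=9, x=45, v=0 → d = 45
a_max = (15/4−0)/(3/2−0) = 5/2
max v = 15/2 over t∈[3,6] → v_max = 15/2
check: 15/2·(3+3) = 45 ✓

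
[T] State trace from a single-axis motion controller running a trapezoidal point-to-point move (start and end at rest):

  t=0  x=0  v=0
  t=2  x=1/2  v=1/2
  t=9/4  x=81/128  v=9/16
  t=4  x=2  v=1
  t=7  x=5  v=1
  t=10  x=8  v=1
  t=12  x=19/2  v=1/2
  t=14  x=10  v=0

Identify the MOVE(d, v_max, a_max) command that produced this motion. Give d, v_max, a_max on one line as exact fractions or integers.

d=10 v_max=1 a_max=1/4

final state: t=14, x=10, v=0 → d = 10
a_max = (1/2−0)/(2−0) = 1/4
max v = 1 over t∈[4,10] → v_max = 1
check: 1·(4+6) = 10 ✓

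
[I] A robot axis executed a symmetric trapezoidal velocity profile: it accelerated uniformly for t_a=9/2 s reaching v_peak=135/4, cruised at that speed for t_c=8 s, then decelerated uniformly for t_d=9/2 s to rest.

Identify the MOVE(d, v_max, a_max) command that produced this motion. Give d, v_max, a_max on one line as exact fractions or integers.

d=3375/8 v_max=135/4 a_max=15/2

a_max = (135/4)/(9/2) = 15/2
d_a = ½·135/4·9/2 = 1215/16; d_c = 135/4·8 = 270
d = 2·1215/16 + 270 = 3375/8
t_c = 8 > 0 so v_max = 135/4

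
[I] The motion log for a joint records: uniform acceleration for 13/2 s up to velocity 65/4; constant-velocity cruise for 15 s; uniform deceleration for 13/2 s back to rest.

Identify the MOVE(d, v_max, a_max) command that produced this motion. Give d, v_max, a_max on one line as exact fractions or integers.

a_max = (65/4)/(13/2) = 5/2
d_a = ½·65/4·13/2 = 845/16; d_c = 65/4·15 = 975/4
d = 2·845/16 + 975/4 = 2795/8
t_c = 15 > 0 so v_max = 65/4

d=2795/8 v_max=65/4 a_max=5/2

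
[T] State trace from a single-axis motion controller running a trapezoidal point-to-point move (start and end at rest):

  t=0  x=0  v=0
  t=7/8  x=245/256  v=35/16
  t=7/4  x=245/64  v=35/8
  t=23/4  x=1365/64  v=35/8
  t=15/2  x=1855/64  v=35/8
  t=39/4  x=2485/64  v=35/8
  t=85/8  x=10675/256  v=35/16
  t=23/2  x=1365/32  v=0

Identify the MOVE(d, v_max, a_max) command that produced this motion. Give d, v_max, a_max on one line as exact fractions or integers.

d=1365/32 v_max=35/8 a_max=5/2

final state: t=23/2, x=1365/32, v=0 → d = 1365/32
a_max = (35/16−0)/(7/8−0) = 5/2
max v = 35/8 over t∈[7/4,39/4] → v_max = 35/8
check: 35/8·(7/4+8) = 1365/32 ✓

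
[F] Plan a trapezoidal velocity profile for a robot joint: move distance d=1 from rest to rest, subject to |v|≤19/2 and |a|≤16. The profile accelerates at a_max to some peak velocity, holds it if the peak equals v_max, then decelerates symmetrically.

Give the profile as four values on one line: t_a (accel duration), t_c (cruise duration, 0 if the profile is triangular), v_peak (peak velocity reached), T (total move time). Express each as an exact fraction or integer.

v_max²/a_max = (19/2)²/16 = 361/64
1 < 361/64 ⇒ no cruise
v_peak = √(1·16) = √16 = 4
t_a = 4/16 = 1/4; t_c = 0
T = 2·1/4 = 1/2

t_a=1/4 t_c=0 v_peak=4 T=1/2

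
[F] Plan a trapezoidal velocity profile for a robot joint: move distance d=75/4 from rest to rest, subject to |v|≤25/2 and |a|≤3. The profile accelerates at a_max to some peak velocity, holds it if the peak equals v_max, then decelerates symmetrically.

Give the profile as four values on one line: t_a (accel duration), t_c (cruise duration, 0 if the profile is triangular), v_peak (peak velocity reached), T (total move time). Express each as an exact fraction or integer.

t_a=5/2 t_c=0 v_peak=15/2 T=5

(v_max)²/a_max = (25/2)²/3 = 625/12
75/4 < 625/12 → triangular
v_peak = √(75/4·3) = √(225/4) = 15/2
t_a = (15/2)/3 = 5/2; t_c = 0
T = 2·5/2 = 5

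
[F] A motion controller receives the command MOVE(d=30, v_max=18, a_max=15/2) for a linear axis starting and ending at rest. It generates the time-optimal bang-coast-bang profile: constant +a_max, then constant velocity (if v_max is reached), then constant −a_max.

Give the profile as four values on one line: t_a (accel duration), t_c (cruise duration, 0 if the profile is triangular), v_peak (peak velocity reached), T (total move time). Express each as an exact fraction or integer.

t_a=2 t_c=0 v_peak=15 T=4

v_max²/a_max = 18²/(15/2) = 216/5
30 < 216/5 ⇒ no cruise
v_peak = √(30·15/2) = √225 = 15
t_a = 15/(15/2) = 2; t_c = 0
T = 2·2 = 4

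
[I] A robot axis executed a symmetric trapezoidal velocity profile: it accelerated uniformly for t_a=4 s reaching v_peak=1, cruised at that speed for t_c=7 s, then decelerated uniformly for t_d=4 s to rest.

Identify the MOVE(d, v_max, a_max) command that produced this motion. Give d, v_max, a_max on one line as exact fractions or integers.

a_max = 1/4
d_a = ½·1·4 = 2; d_c = 1·7 = 7
d = 2·2 + 7 = 11
t_c = 7 > 0 so v_max = 1

d=11 v_max=1 a_max=1/4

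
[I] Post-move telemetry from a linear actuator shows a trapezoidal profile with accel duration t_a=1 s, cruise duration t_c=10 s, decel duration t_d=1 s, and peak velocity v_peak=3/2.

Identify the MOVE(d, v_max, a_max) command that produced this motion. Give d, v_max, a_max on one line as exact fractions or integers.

d=33/2 v_max=3/2 a_max=3/2

a_max = (3/2)/1 = 3/2
d_a = ½·3/2·1 = 3/4; d_c = 3/2·10 = 15
d = 2·3/4 + 15 = 33/2
t_c = 10 > 0 ⇒ limit active, v_max = 3/2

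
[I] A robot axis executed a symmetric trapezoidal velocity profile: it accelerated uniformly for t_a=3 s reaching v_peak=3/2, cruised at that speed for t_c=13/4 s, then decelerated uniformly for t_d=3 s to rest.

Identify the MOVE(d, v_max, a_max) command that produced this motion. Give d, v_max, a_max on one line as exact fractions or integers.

a_max = (3/2)/3 = 1/2
d_a = ½·3/2·3 = 9/4; d_c = 3/2·13/4 = 39/8
d = 2·9/4 + 39/8 = 75/8
t_c = 13/4 > 0 → v_max = v_peak = 3/2

d=75/8 v_max=3/2 a_max=1/2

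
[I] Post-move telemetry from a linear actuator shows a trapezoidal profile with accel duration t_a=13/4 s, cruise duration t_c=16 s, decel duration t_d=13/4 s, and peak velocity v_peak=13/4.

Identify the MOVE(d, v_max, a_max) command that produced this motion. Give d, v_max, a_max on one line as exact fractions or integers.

d=1001/16 v_max=13/4 a_max=1

a_max = (13/4)/(13/4) = 1
d_a = ½·13/4·13/4 = 169/32; d_c = 13/4·16 = 52
d = 2·169/32 + 52 = 1001/16
t_c = 16 > 0 → v_max = v_peak = 13/4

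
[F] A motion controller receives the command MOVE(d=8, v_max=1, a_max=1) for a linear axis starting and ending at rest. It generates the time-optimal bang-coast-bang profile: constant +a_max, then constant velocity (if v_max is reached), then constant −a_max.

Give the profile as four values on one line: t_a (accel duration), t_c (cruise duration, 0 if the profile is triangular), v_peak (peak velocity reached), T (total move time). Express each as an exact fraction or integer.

vₘ²/aₘ = 1²/1 = 1
8 ≥ 1 → trapezoidal
t_a = 1/1 = 1; v_peak = 1
d_cruise = 8 − 1 = 7; t_c = 7/1 = 7
T = 2·1 + 7 = 9

t_a=1 t_c=7 v_peak=1 T=9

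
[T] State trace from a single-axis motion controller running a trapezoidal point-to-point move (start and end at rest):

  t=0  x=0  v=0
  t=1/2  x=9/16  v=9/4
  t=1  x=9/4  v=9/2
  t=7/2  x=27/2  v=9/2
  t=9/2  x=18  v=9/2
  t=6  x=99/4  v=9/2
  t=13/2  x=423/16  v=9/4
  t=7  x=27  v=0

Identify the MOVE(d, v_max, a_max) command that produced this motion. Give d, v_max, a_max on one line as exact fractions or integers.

d=27 v_max=9/2 a_max=9/2

final state: t=7, x=27, v=0 → d = 27
a_max = (9/4−0)/(1/2−0) = 9/2
max v = 9/2 over t∈[1,6] → v_max = 9/2
check: 9/2·(1+5) = 27 ✓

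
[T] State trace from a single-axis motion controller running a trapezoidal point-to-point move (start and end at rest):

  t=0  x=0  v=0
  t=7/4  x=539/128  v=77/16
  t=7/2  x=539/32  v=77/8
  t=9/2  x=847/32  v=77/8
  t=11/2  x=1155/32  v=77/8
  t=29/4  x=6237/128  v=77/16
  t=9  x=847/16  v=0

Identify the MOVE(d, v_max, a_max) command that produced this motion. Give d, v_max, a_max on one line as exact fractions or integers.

d=847/16 v_max=77/8 a_max=11/4

final state: t=9, x=847/16, v=0 → d = 847/16
a_max = (77/16−0)/(7/4−0) = 11/4
max v = 77/8 over t∈[7/2,11/2] → v_max = 77/8
check: 77/8·(7/2+2) = 847/16 ✓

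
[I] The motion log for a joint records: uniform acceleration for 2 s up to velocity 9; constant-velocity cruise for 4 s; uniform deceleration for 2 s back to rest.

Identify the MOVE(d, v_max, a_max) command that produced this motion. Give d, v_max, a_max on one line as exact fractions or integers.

d=54 v_max=9 a_max=9/2

a_max = 9/2
d_a = ½·9·2 = 9; d_c = 9·4 = 36
d = 2·9 + 36 = 54
t_c = 4 > 0 ⇒ limit active, v_max = 9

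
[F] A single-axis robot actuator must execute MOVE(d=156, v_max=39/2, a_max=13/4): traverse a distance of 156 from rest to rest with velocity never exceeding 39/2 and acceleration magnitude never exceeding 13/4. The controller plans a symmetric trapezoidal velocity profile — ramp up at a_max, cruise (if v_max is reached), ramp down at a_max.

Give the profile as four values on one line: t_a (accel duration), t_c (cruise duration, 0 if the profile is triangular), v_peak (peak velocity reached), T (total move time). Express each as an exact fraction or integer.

t_a=6 t_c=2 v_peak=39/2 T=14

v_max²/a_max = (39/2)²/(13/4) = 117
156 ≥ 117 → trapezoidal
t_a = (39/2)/(13/4) = 6; v_peak = 39/2
d_cruise = 156 − 117 = 39; t_c = 39/(39/2) = 2
T = 2·6 + 2 = 14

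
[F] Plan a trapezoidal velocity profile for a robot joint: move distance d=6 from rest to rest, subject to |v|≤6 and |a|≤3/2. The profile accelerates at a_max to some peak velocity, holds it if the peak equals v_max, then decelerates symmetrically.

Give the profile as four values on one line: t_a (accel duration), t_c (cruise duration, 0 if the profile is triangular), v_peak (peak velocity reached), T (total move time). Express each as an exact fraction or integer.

t_a=2 t_c=0 v_peak=3 T=4

(v_max)²/a_max = 6²/(3/2) = 24
6 < 24 ⇒ no cruise
v_peak = √(6·3/2) = √9 = 3
t_a = 3/(3/2) = 2; t_c = 0
T = 2·2 = 4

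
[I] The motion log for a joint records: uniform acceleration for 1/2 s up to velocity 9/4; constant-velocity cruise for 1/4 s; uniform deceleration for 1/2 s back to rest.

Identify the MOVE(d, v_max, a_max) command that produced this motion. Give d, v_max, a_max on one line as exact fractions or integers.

a_max = (9/4)/(1/2) = 9/2
d_a = ½·9/4·1/2 = 9/16; d_c = 9/4·1/4 = 9/16
d = 2·9/16 + 9/16 = 27/16
t_c = 1/4 > 0 → v_max = v_peak = 9/4

d=27/16 v_max=9/4 a_max=9/2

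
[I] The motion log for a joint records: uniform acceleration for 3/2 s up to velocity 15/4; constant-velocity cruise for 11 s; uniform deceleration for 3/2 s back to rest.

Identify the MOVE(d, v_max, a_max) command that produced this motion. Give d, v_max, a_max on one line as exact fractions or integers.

a_max = (15/4)/(3/2) = 5/2
d_a = ½·15/4·3/2 = 45/16; d_c = 15/4·11 = 165/4
d = 2·45/16 + 165/4 = 375/8
t_c = 11 > 0 ⇒ limit active, v_max = 15/4

d=375/8 v_max=15/4 a_max=5/2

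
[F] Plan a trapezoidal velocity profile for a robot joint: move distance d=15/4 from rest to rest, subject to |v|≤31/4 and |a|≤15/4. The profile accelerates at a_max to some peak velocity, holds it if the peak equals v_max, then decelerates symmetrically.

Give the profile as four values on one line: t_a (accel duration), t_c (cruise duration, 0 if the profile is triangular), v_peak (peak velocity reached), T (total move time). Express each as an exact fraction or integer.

(v_max)²/a_max = (31/4)²/(15/4) = 961/60
15/4 < 961/60 so t_c = 0
v_peak = √(15/4·15/4) = √(225/16) = 15/4
t_a = (15/4)/(15/4) = 1; t_c = 0
T = 2·1 = 2

t_a=1 t_c=0 v_peak=15/4 T=2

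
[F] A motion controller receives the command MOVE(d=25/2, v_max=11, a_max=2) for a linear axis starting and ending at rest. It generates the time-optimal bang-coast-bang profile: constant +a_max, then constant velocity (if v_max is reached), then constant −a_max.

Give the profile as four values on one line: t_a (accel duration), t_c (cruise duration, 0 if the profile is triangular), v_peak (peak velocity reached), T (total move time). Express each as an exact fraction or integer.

(v_max)²/a_max = 11²/2 = 121/2
25/2 < 121/2 → triangular
v_peak = √(25/2·2) = √25 = 5
t_a = 5/2; t_c = 0
T = 2·5/2 = 5

t_a=5/2 t_c=0 v_peak=5 T=5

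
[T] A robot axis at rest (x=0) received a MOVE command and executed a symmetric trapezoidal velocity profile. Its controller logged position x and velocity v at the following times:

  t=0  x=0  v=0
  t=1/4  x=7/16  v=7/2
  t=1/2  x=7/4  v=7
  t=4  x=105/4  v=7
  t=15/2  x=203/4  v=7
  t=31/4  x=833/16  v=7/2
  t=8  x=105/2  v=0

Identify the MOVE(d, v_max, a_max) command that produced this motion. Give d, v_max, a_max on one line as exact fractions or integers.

d=105/2 v_max=7 a_max=14

final state: t=8, x=105/2, v=0 → d = 105/2
a_max = (7/2−0)/(1/4−0) = 14
max v = 7 over t∈[1/2,15/2] → v_max = 7
check: 7·(1/2+7) = 105/2 ✓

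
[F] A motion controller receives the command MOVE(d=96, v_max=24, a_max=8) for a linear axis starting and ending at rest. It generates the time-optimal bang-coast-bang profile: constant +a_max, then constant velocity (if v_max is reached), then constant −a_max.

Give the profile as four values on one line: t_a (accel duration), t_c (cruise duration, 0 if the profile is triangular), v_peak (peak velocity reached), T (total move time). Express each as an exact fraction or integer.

v_max²/a_max = 24²/8 = 72
96 ≥ 72 so v_max reached
t_a = 24/8 = 3; v_peak = 24
d_cruise = 96 − 72 = 24; t_c = 24/24 = 1
T = 2·3 + 1 = 7

t_a=3 t_c=1 v_peak=24 T=7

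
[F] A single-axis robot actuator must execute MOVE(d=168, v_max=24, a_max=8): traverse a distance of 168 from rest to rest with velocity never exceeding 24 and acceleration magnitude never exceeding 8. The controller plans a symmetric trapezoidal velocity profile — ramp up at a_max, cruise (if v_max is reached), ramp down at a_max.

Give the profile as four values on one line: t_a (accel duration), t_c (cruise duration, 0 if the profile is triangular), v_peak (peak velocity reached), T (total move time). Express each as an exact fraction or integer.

vₘ²/aₘ = 24²/8 = 72
168 ≥ 72 ⇒ cruise phase
t_a = 24/8 = 3; v_peak = 24
d_cruise = 168 − 72 = 96; t_c = 96/24 = 4
T = 2·3 + 4 = 10

t_a=3 t_c=4 v_peak=24 T=10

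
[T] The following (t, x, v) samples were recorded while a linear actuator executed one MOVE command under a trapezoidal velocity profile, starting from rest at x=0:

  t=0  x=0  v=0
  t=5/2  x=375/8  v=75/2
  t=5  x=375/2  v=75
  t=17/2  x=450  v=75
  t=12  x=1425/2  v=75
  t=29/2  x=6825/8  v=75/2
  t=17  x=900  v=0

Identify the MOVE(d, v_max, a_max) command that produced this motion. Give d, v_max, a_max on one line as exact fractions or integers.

d=900 v_max=75 a_max=15

final state: t=17, x=900, v=0 → d = 900
a_max = (75/2−0)/(5/2−0) = 15
max v = 75 over t∈[5,12] → v_max = 75
check: 75·(5+7) = 900 ✓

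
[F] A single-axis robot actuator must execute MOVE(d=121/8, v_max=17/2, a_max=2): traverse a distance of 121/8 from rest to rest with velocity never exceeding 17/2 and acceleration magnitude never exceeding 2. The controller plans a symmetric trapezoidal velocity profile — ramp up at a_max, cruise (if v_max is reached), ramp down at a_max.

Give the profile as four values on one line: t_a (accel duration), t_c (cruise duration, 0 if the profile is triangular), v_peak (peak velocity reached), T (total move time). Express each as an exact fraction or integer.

t_a=11/4 t_c=0 v_peak=11/2 T=11/2

(v_max)²/a_max = (17/2)²/2 = 289/8
121/8 < 289/8 → triangular
v_peak = √(121/8·2) = √(121/4) = 11/2
t_a = (11/2)/2 = 11/4; t_c = 0
T = 2·11/4 = 11/2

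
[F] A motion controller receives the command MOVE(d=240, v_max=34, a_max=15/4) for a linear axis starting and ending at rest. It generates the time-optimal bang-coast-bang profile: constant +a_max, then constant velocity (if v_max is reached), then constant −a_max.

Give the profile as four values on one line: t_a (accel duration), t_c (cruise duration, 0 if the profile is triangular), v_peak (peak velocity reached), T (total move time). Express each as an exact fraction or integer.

t_a=8 t_c=0 v_peak=30 T=16

v_max²/a_max = 34²/(15/4) = 4624/15
240 < 4624/15 → triangular
v_peak = √(240·15/4) = √900 = 30
t_a = 30/(15/4) = 8; t_c = 0
T = 2·8 = 16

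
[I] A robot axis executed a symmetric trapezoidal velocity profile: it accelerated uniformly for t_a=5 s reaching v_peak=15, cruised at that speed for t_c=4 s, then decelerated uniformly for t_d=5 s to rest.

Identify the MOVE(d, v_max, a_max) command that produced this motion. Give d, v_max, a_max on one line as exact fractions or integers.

a_max = 15/5 = 3
d_a = ½·15·5 = 75/2; d_c = 15·4 = 60
d = 2·75/2 + 60 = 135
t_c = 4 > 0 ⇒ limit active, v_max = 15

d=135 v_max=15 a_max=3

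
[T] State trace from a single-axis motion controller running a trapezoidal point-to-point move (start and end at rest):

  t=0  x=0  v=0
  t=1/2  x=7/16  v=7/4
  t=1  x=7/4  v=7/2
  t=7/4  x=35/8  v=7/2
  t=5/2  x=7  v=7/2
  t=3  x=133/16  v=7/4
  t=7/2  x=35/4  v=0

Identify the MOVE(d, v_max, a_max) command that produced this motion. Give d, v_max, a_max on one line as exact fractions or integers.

d=35/4 v_max=7/2 a_max=7/2

final state: t=7/2, x=35/4, v=0 → d = 35/4
a_max = (7/4−0)/(1/2−0) = 7/2
max v = 7/2 over t∈[1,5/2] → v_max = 7/2
check: 7/2·(1+3/2) = 35/4 ✓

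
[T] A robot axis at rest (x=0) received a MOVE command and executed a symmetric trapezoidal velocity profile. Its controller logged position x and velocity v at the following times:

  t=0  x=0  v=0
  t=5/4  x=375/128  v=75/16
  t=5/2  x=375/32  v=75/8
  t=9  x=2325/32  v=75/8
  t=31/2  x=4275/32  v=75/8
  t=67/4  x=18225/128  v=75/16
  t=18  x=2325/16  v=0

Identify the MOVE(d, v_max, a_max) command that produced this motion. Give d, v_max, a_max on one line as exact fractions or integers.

final state: t=18, x=2325/16, v=0 → d = 2325/16
a_max = (75/16−0)/(5/4−0) = 15/4
max v = 75/8 over t∈[5/2,31/2] → v_max = 75/8
check: 75/8·(5/2+13) = 2325/16 ✓

d=2325/16 v_max=75/8 a_max=15/4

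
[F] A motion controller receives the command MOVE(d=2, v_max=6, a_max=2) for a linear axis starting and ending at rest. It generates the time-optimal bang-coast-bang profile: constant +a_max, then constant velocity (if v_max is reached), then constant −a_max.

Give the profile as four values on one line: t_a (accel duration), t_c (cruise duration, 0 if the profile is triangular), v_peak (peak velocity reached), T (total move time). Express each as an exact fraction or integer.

vₘ²/aₘ = 6²/2 = 18
2 < 18 → triangular
v_peak = √(2·2) = √4 = 2
t_a = 2/2 = 1; t_c = 0
T = 2·1 = 2

t_a=1 t_c=0 v_peak=2 T=2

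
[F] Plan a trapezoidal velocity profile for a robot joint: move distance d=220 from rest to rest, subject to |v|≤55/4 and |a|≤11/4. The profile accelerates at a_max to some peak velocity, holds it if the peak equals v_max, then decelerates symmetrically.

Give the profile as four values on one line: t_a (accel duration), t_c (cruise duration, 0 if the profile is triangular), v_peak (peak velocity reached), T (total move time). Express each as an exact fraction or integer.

(v_max)²/a_max = (55/4)²/(11/4) = 275/4
220 ≥ 275/4 ⇒ cruise phase
t_a = (55/4)/(11/4) = 5; v_peak = 55/4
d_cruise = 220 − 275/4 = 605/4; t_c = (605/4)/(55/4) = 11
T = 2·5 + 11 = 21

t_a=5 t_c=11 v_peak=55/4 T=21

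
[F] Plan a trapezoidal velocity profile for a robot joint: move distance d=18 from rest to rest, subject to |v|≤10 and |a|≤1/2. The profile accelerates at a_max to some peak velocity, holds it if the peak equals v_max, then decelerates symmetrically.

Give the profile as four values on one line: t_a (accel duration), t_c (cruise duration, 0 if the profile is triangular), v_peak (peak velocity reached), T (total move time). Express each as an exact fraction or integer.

(v_max)²/a_max = 10²/(1/2) = 200
18 < 200 so t_c = 0
v_peak = √(18·1/2) = √9 = 3
t_a = 3/(1/2) = 6; t_c = 0
T = 2·6 = 12

t_a=6 t_c=0 v_peak=3 T=12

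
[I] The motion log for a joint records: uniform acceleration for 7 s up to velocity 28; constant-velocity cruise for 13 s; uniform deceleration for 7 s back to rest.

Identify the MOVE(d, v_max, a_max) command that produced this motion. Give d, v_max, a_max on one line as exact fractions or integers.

d=560 v_max=28 a_max=4

a_max = 28/7 = 4
d_a = ½·28·7 = 98; d_c = 28·13 = 364
d = 2·98 + 364 = 560
t_c = 13 > 0 → v_max = v_peak = 28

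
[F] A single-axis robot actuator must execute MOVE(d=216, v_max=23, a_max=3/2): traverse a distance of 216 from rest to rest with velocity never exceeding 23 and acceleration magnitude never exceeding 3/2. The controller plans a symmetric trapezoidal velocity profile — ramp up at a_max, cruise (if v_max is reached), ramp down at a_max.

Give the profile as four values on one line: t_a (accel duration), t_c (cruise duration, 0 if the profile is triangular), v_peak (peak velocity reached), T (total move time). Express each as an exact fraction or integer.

vₘ²/aₘ = 23²/(3/2) = 1058/3
216 < 1058/3 ⇒ no cruise
v_peak = √(216·3/2) = √324 = 18
t_a = 18/(3/2) = 12; t_c = 0
T = 2·12 = 24

t_a=12 t_c=0 v_peak=18 T=24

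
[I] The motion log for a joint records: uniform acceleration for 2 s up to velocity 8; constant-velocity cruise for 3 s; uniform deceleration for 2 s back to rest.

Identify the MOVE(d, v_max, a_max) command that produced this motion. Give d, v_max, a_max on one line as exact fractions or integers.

d=40 v_max=8 a_max=4

a_max = 8/2 = 4
d_a = ½·8·2 = 8; d_c = 8·3 = 24
d = 2·8 + 24 = 40
t_c = 3 > 0 → v_max = v_peak = 8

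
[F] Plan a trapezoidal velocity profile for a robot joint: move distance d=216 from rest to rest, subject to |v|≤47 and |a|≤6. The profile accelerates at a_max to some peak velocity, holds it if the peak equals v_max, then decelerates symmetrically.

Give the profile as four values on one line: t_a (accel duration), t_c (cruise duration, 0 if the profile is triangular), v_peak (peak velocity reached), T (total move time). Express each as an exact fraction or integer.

t_a=6 t_c=0 v_peak=36 T=12

vₘ²/aₘ = 47²/6 = 2209/6
216 < 2209/6 ⇒ no cruise
v_peak = √(216·6) = √1296 = 36
t_a = 36/6 = 6; t_c = 0
T = 2·6 = 12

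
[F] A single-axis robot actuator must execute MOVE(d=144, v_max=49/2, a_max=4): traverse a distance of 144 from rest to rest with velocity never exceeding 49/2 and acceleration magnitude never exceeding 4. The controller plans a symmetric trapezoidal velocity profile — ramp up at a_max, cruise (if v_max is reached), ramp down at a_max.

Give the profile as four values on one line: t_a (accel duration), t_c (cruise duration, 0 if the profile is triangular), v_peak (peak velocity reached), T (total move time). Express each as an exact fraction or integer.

vₘ²/aₘ = (49/2)²/4 = 2401/16
144 < 2401/16 ⇒ no cruise
v_peak = √(144·4) = √576 = 24
t_a = 24/4 = 6; t_c = 0
T = 2·6 = 12

t_a=6 t_c=0 v_peak=24 T=12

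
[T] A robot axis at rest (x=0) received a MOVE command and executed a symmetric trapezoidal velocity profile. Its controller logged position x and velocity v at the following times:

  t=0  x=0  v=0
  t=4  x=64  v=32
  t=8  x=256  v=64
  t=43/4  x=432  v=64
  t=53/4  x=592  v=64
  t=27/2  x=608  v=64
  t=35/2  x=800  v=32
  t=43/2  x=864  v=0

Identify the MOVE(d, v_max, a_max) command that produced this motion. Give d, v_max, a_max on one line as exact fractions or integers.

d=864 v_max=64 a_max=8

final state: t=43/2, x=864, v=0 → d = 864
a_max = (32−0)/(4−0) = 8
max v = 64 over t∈[8,27/2] → v_max = 64
check: 64·(8+11/2) = 864 ✓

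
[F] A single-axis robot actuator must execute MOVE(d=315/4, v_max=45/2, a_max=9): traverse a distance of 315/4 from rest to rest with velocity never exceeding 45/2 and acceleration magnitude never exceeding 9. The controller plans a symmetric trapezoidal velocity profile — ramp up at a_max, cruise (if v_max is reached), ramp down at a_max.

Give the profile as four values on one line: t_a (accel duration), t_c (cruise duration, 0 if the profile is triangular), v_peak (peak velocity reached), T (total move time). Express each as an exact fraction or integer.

t_a=5/2 t_c=1 v_peak=45/2 T=6

vₘ²/aₘ = (45/2)²/9 = 225/4
315/4 ≥ 225/4 so v_max reached
t_a = (45/2)/9 = 5/2; v_peak = 45/2
d_cruise = 315/4 − 225/4 = 45/2; t_c = (45/2)/(45/2) = 1
T = 2·5/2 + 1 = 6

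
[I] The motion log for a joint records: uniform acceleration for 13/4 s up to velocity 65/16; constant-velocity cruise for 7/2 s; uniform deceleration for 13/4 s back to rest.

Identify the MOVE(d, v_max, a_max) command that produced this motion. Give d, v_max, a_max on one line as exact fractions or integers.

a_max = (65/16)/(13/4) = 5/4
d_a = ½·65/16·13/4 = 845/128; d_c = 65/16·7/2 = 455/32
d = 2·845/128 + 455/32 = 1755/64
t_c = 7/2 > 0 → v_max = v_peak = 65/16

d=1755/64 v_max=65/16 a_max=5/4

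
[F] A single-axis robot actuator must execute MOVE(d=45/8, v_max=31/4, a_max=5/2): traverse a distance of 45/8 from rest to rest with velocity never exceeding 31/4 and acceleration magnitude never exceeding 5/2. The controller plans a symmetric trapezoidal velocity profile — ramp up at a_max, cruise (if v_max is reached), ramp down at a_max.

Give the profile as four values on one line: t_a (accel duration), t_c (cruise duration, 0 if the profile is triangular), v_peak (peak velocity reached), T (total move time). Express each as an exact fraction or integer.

(v_max)²/a_max = (31/4)²/(5/2) = 961/40
45/8 < 961/40 ⇒ no cruise
v_peak = √(45/8·5/2) = √(225/16) = 15/4
t_a = (15/4)/(5/2) = 3/2; t_c = 0
T = 2·3/2 = 3

t_a=3/2 t_c=0 v_peak=15/4 T=3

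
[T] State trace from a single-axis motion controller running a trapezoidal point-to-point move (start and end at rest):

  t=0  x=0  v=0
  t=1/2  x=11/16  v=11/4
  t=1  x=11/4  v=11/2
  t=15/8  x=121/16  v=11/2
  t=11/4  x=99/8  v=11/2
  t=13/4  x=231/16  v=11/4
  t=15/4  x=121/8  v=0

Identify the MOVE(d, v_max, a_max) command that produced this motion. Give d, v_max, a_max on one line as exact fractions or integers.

final state: t=15/4, x=121/8, v=0 → d = 121/8
a_max = (11/4−0)/(1/2−0) = 11/2
max v = 11/2 over t∈[1,11/4] → v_max = 11/2
check: 11/2·(1+7/4) = 121/8 ✓

d=121/8 v_max=11/2 a_max=11/2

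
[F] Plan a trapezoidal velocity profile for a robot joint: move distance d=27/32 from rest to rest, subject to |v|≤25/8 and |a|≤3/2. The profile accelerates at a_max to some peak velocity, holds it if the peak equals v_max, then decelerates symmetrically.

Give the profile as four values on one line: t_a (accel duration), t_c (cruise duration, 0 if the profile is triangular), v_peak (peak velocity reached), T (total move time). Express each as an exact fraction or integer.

vₘ²/aₘ = (25/8)²/(3/2) = 625/96
27/32 < 625/96 → triangular
v_peak = √(27/32·3/2) = √(81/64) = 9/8
t_a = (9/8)/(3/2) = 3/4; t_c = 0
T = 2·3/4 = 3/2

t_a=3/4 t_c=0 v_peak=9/8 T=3/2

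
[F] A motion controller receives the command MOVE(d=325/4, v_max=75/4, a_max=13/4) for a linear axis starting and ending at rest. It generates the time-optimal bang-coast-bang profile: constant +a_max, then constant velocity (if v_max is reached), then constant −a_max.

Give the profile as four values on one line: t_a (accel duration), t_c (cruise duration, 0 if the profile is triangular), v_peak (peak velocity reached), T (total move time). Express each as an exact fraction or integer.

t_a=5 t_c=0 v_peak=65/4 T=10

v_max²/a_max = (75/4)²/(13/4) = 5625/52
325/4 < 5625/52 → triangular
v_peak = √(325/4·13/4) = √(4225/16) = 65/4
t_a = (65/4)/(13/4) = 5; t_c = 0
T = 2·5 = 10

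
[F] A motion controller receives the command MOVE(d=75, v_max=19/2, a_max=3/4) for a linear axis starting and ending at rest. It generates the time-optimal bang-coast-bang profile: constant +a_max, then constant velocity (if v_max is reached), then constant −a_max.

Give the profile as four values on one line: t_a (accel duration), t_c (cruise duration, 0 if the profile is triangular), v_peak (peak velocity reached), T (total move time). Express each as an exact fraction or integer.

vₘ²/aₘ = (19/2)²/(3/4) = 361/3
75 < 361/3 so t_c = 0
v_peak = √(75·3/4) = √(225/4) = 15/2
t_a = (15/2)/(3/4) = 10; t_c = 0
T = 2·10 = 20

t_a=10 t_c=0 v_peak=15/2 T=20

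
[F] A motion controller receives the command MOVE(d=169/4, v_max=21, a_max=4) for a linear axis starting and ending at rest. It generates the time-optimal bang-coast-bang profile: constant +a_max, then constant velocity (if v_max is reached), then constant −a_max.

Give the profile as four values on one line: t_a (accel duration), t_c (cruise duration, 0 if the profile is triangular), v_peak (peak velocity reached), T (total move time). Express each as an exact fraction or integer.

v_max²/a_max = 21²/4 = 441/4
169/4 < 441/4 → triangular
v_peak = √(169/4·4) = √169 = 13
t_a = 13/4; t_c = 0
T = 2·13/4 = 13/2

t_a=13/4 t_c=0 v_peak=13 T=13/2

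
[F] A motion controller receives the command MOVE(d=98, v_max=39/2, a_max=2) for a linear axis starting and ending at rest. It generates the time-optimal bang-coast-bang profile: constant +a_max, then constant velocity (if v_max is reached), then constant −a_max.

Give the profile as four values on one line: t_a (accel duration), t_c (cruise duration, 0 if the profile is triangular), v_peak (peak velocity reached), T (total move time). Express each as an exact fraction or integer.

vₘ²/aₘ = (39/2)²/2 = 1521/8
98 < 1521/8 ⇒ no cruise
v_peak = √(98·2) = √196 = 14
t_a = 14/2 = 7; t_c = 0
T = 2·7 = 14

t_a=7 t_c=0 v_peak=14 T=14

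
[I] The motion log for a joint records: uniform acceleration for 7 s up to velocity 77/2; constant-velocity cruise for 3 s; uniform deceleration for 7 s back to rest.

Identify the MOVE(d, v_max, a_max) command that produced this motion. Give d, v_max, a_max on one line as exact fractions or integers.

d=385 v_max=77/2 a_max=11/2

a_max = (77/2)/7 = 11/2
d_a = ½·77/2·7 = 539/4; d_c = 77/2·3 = 231/2
d = 2·539/4 + 231/2 = 385
t_c = 3 > 0 → v_max = v_peak = 77/2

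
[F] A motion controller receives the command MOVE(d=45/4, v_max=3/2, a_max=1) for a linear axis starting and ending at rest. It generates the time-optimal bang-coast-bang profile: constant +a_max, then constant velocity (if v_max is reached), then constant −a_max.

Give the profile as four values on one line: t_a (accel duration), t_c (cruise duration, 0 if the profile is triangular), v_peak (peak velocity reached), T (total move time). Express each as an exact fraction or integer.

t_a=3/2 t_c=6 v_peak=3/2 T=9

(v_max)²/a_max = (3/2)²/1 = 9/4
45/4 ≥ 9/4 → trapezoidal
t_a = (3/2)/1 = 3/2; v_peak = 3/2
d_cruise = 45/4 − 9/4 = 9; t_c = 9/(3/2) = 6
T = 2·3/2 + 6 = 9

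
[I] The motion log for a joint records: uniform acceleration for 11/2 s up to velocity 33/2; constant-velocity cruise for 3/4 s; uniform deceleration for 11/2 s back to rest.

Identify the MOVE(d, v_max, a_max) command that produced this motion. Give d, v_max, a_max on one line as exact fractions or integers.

a_max = (33/2)/(11/2) = 3
d_a = ½·33/2·11/2 = 363/8; d_c = 33/2·3/4 = 99/8
d = 2·363/8 + 99/8 = 825/8
t_c = 3/4 > 0 ⇒ limit active, v_max = 33/2

d=825/8 v_max=33/2 a_max=3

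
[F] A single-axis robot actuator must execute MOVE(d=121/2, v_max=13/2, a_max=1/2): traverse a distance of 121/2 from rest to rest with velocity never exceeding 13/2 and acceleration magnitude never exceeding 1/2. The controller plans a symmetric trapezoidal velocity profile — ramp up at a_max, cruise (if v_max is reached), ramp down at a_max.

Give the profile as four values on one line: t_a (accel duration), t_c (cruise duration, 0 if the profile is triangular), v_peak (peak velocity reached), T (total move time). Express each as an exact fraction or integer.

vₘ²/aₘ = (13/2)²/(1/2) = 169/2
121/2 < 169/2 ⇒ no cruise
v_peak = √(121/2·1/2) = √(121/4) = 11/2
t_a = (11/2)/(1/2) = 11; t_c = 0
T = 2·11 = 22

t_a=11 t_c=0 v_peak=11/2 T=22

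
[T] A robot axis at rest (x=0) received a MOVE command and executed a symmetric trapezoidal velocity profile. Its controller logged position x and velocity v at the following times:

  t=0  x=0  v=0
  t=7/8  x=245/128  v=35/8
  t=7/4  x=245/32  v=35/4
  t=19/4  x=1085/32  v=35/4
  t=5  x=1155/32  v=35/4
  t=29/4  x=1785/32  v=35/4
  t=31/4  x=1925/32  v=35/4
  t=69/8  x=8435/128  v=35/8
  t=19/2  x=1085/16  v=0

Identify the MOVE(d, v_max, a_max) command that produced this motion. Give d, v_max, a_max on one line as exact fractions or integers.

d=1085/16 v_max=35/4 a_max=5

final state: t=19/2, x=1085/16, v=0 → d = 1085/16
a_max = (35/8−0)/(7/8−0) = 5
max v = 35/4 over t∈[7/4,31/4] → v_max = 35/4
check: 35/4·(7/4+6) = 1085/16 ✓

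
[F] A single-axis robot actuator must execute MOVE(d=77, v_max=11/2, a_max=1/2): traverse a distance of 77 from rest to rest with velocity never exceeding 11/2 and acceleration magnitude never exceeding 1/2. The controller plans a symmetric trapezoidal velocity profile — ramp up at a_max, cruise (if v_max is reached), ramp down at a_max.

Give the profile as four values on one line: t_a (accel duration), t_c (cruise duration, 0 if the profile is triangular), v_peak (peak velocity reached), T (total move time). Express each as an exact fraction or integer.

(v_max)²/a_max = (11/2)²/(1/2) = 121/2
77 ≥ 121/2 ⇒ cruise phase
t_a = (11/2)/(1/2) = 11; v_peak = 11/2
d_cruise = 77 − 121/2 = 33/2; t_c = (33/2)/(11/2) = 3
T = 2·11 + 3 = 25

t_a=11 t_c=3 v_peak=11/2 T=25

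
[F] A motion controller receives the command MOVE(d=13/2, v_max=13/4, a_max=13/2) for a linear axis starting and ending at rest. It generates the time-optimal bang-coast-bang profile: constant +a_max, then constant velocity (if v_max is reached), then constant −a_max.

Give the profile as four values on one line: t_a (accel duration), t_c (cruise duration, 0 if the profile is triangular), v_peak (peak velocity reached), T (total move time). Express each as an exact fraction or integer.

v_max²/a_max = (13/4)²/(13/2) = 13/8
13/2 ≥ 13/8 so v_max reached
t_a = (13/4)/(13/2) = 1/2; v_peak = 13/4
d_cruise = 13/2 − 13/8 = 39/8; t_c = (39/8)/(13/4) = 3/2
T = 2·1/2 + 3/2 = 5/2

t_a=1/2 t_c=3/2 v_peak=13/4 T=5/2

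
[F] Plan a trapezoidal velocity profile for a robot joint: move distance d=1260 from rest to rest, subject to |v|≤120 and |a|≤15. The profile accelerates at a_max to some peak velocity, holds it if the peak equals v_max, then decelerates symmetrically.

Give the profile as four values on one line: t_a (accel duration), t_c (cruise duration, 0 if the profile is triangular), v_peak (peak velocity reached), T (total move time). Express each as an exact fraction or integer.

vₘ²/aₘ = 120²/15 = 960
1260 ≥ 960 → trapezoidal
t_a = 120/15 = 8; v_peak = 120
d_cruise = 1260 − 960 = 300; t_c = 300/120 = 5/2
T = 2·8 + 5/2 = 37/2

t_a=8 t_c=5/2 v_peak=120 T=37/2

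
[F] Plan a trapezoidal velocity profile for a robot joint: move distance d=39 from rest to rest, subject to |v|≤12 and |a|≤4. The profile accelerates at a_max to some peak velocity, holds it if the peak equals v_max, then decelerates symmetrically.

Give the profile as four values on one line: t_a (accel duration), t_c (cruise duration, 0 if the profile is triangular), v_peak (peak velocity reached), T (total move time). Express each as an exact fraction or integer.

v_max²/a_max = 12²/4 = 36
39 ≥ 36 → trapezoidal
t_a = 12/4 = 3; v_peak = 12
d_cruise = 39 − 36 = 3; t_c = 3/12 = 1/4
T = 2·3 + 1/4 = 25/4

t_a=3 t_c=1/4 v_peak=12 T=25/4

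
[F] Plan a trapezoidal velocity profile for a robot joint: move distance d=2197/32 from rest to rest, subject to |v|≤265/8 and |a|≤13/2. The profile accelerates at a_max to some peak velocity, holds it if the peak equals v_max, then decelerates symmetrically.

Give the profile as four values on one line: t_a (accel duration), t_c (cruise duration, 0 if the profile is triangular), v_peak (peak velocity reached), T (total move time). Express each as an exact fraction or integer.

(v_max)²/a_max = (265/8)²/(13/2) = 70225/416
2197/32 < 70225/416 so t_c = 0
v_peak = √(2197/32·13/2) = √(28561/64) = 169/8
t_a = (169/8)/(13/2) = 13/4; t_c = 0
T = 2·13/4 = 13/2

t_a=13/4 t_c=0 v_peak=169/8 T=13/2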